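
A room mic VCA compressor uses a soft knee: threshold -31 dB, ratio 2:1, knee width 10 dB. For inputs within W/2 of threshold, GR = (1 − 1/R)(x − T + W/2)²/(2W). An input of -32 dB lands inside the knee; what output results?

x − T + W/2 = -32 − (-31) + 5 = 4.
GR = (1 − 1/2) × 4² / 20 = 0.5 × 16 / 20 = 0.4 dB.
Output = -32 − 0.4 = -32.4 dB.

-32.4 dB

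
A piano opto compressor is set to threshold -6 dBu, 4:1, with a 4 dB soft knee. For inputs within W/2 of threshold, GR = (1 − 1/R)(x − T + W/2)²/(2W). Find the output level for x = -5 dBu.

-5.84375 dBu

x − T + W/2 = -5 − (-6) + 2 = 3.
GR = (1 − 1/4) × 3² / 8 = 0.75 × 9 / 8 = 0.84375 dB.
Output = -5 − 0.84375 = -5.84375 dBu.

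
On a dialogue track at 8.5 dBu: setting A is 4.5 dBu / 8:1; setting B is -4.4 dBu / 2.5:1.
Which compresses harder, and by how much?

A: GR = 4 − 4/8 = 3.5 dB.
B: GR = 12.9 − 12.9/2.5 = 7.74 dB.
Difference: 4.24 dB in favour of B.

B, by 4.24 dB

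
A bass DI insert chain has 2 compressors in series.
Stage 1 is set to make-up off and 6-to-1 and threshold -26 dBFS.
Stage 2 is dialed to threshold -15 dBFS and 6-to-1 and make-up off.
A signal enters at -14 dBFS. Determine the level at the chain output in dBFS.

Stage 1: -14 dBFS is 12 dB over -26 dBFS; at 6:1 that becomes 2 dB over, giving -24 dBFS.
Stage 2: -24 dBFS ≤ -15 dBFS, so stage 2 doesn't engage; output -24 dBFS.

-24 dBFS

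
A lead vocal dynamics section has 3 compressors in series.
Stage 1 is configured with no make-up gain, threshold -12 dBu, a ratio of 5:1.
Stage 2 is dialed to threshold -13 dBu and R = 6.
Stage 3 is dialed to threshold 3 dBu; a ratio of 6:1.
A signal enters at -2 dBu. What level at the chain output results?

Stage 1: overshoot 10 dB → 10/5 = 2 dB → -10 dBu.
Stage 2: overshoot 3 dB → 3/6 = 0.5 dB → -12.5 dBu.
Stage 3: below threshold (-12.5 ≤ 3); passes unchanged; output -12.5 dBu.

-12.5 dBu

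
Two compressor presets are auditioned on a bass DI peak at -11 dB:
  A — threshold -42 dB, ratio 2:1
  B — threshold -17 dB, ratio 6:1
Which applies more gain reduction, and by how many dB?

A, by 10.5 dB

A: 31 dB over, compressed to 15.5 dB over, so 15.5 dB of GR.
B: 6 dB over, compressed to 1 dB over, so 5 dB of GR.
A reduces 10.5 dB more.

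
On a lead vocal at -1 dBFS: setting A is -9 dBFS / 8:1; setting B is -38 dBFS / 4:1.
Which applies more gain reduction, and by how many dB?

A: 8 dB over, compressed to 1 dB over, so 7 dB of GR.
B: 37 dB over, compressed to 9.25 dB over, so 27.75 dB of GR.
B applies 20.75 dB more gain reduction.

B, by 20.75 dB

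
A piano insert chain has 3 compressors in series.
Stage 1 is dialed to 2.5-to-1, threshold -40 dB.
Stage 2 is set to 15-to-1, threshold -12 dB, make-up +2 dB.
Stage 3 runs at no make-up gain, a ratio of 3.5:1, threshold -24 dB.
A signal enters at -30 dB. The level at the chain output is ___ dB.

Stage 1: overshoot 10 dB → 10/2.5 = 4 dB → -36 dB.
Stage 2: -36 dB is at or below the -12 dB threshold — no compression; make-up brings it to -34 dB.
Stage 3: -34 dB ≤ -24 dB, so stage 3 doesn't engage; output -34 dB.

-34 dB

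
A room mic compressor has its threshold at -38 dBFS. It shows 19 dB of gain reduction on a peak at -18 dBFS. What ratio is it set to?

20:1

Input overshoot = -18 − (-38) = 20 dB.
Output overshoot = 20 − 19 = 1 dB.
Ratio = input overshoot / output overshoot = 20 / 1 = 20.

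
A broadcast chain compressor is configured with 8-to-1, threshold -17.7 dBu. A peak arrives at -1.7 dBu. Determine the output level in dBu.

The input is 16 dB above the -17.7 dBu threshold.
The 16 dB excess becomes 2 dB after 8:1 reduction.
Output = -17.7 + 2 = -15.7 dBu.

-15.7 dBu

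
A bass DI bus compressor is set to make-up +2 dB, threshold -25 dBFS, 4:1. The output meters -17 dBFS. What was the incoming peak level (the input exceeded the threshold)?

-1 dBFS

Remove make-up: -17 − 2 = -19 dBFS.
That's 6 dB above the -25 dBFS threshold.
Before 4:1 compression the overshoot was 6 × 4 = 24 dB, so input = -25 + 24 = -1 dBFS.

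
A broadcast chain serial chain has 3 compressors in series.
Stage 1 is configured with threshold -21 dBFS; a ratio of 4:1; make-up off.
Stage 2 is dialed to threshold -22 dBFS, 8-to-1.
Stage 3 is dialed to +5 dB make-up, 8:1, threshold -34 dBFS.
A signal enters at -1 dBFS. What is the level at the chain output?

Stage 1: overshoot 20 dB → 20/4 = 5 dB → -16 dBFS.
Stage 2: overshoot 6 dB → 6/8 = 0.75 dB → -21.25 dBFS.
Stage 3: 12.75 dB above -34 dBFS, reduced 8:1 to 1.59375 dB above → -32.40625 dBFS; +5 dB make-up → -27.40625 dBFS.

-27.40625 dBFS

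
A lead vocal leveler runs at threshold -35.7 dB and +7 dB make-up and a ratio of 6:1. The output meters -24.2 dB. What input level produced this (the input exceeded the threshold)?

-8.7 dB

Remove make-up: -24.2 − 7 = -31.2 dB.
That's 4.5 dB above the -35.7 dB threshold.
Undo the ratio: input overshoot = 4.5 × 6 = 27 dB, giving input = -8.7 dB.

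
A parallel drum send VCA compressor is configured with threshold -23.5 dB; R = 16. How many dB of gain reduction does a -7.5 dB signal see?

15 dB

The signal is 16 dB above threshold.
A 16:1 ratio leaves 1 dB of that excess.
So the signal is attenuated by 16 − 1 = 15 dB.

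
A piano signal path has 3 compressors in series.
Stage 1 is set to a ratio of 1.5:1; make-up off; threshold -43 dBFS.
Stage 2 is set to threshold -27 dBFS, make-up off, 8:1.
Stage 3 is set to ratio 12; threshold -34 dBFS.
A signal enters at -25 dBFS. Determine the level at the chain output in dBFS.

Stage 1: 18 dB above -43 dBFS, reduced 1.5:1 to 12 dB above → -31 dBFS.
Stage 2: below threshold (-31 ≤ -27); passes unchanged; output -31 dBFS.
Stage 3: overshoot 3 dB → 3/12 = 0.25 dB → -33.75 dBFS.

-33.75 dBFS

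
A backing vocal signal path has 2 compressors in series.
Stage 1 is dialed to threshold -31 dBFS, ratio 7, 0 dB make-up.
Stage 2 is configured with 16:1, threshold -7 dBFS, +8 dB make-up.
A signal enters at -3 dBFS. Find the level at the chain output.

-19 dBFS

Stage 1: 28 dB above -31 dBFS, reduced 7:1 to 4 dB above → -27 dBFS.
Stage 2: below threshold (-27 ≤ -7); passes unchanged; make-up brings it to -19 dBFS.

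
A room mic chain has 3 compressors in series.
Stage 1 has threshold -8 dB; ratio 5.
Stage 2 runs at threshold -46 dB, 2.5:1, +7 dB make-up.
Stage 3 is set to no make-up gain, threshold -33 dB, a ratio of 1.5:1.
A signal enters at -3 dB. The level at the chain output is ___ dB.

-26.6 dB

Stage 1: -3 dB is 5 dB over -8 dB; at 5:1 that becomes 1 dB over, giving -7 dB.
Stage 2: overshoot 39 dB → 39/2.5 = 15.6 dB → -30.4 dB; +7 dB make-up → -23.4 dB.
Stage 3: 9.6 dB above -33 dB, reduced 1.5:1 to 6.4 dB above → -26.6 dB.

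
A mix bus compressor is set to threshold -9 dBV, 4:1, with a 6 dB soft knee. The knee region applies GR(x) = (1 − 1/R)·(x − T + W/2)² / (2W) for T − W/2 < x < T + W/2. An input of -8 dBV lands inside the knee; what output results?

-9 dBV

x − T + W/2 = -8 − (-9) + 3 = 4.
GR = (1 − 1/4) × 4² / 12 = 0.75 × 16 / 12 = 1 dB.
Output = -8 − 1 = -9 dBV.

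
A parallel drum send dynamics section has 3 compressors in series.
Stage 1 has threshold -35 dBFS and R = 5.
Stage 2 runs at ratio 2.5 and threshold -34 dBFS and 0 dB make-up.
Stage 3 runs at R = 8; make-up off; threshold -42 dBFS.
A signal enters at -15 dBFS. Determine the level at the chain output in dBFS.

Stage 1: -15 dBFS is 20 dB over -35 dBFS; at 5:1 that becomes 4 dB over, giving -31 dBFS.
Stage 2: 3 dB above -34 dBFS, reduced 2.5:1 to 1.2 dB above → -32.8 dBFS.
Stage 3: -32.8 dBFS is 9.2 dB over -42 dBFS; at 8:1 that becomes 1.15 dB over, giving -40.85 dBFS.

-40.85 dBFS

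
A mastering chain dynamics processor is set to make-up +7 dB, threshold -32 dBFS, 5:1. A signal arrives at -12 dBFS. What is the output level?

The input is 20 dB above the -32 dBFS threshold.
5:1 compression reduces that to 20/5 = 4 dB over.
Output = -32 + 4 = -28 dBFS; make-up adds 7 dB, giving -21 dBFS.

-21 dBFS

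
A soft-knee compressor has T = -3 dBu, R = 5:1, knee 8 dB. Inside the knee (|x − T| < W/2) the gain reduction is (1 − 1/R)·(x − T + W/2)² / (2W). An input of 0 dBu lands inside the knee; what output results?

-2.45 dBu

x − T + W/2 = 0 − (-3) + 4 = 7.
GR = (1 − 1/5) × 7² / 16 = 0.8 × 49 / 16 = 2.45 dB.
Output = 0 − 2.45 = -2.45 dBu.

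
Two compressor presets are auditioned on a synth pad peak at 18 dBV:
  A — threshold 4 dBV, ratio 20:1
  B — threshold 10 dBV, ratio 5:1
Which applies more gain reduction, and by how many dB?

A, by 6.9 dB

A: 14 dB over, compressed to 0.7 dB over, so 13.3 dB of GR.
B: 8 dB over, compressed to 1.6 dB over, so 6.4 dB of GR.
Difference: 6.9 dB in favour of A.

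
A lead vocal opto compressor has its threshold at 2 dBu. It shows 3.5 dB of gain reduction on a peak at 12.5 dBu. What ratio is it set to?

1.5:1

Input overshoot = 12.5 − 2 = 10.5 dB.
Output overshoot = 10.5 − 3.5 = 7 dB.
Ratio = input overshoot / output overshoot = 10.5 / 7 = 1.5.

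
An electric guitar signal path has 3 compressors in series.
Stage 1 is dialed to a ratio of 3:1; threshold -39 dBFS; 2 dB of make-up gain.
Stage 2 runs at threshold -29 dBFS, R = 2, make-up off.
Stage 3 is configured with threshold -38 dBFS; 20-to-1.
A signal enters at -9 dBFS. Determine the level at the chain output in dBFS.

-37.5 dBFS

Stage 1: -9 dBFS is 30 dB over -39 dBFS; at 3:1 that becomes 10 dB over, giving -29 dBFS; +2 dB make-up → -27 dBFS.
Stage 2: -27 dBFS is 2 dB over -29 dBFS; at 2:1 that becomes 1 dB over, giving -28 dBFS.
Stage 3: 10 dB above -38 dBFS, reduced 20:1 to 0.5 dB above → -37.5 dBFS.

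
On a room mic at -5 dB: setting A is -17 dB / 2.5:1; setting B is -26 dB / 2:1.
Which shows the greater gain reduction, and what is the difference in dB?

A: GR = 12 − 12/2.5 = 7.2 dB.
B: GR = 21 − 21/2 = 10.5 dB.
B reduces 3.3 dB more.

B, by 3.3 dB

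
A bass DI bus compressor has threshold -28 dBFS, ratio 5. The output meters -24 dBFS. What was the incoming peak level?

-8 dBFS

That's 4 dB above the -28 dBFS threshold.
Before 5:1 compression the overshoot was 4 × 5 = 20 dB, so input = -28 + 20 = -8 dBFS.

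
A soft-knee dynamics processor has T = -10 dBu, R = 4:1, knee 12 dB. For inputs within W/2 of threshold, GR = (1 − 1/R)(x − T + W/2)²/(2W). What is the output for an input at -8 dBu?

-10 dBu

x − T + W/2 = -8 − (-10) + 6 = 8.
GR = (1 − 1/4) × 8² / 24 = 0.75 × 64 / 24 = 2 dB.
Output = -8 − 2 = -10 dBu.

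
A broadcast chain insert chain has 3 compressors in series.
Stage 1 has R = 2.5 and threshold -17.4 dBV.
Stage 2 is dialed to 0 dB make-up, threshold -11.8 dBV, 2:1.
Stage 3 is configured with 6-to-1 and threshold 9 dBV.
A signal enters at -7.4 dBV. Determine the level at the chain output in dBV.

-13.4 dBV

Stage 1: -7.4 dBV is 10 dB over -17.4 dBV; at 2.5:1 that becomes 4 dB over, giving -13.4 dBV.
Stage 2: -13.4 dBV ≤ -11.8 dBV, so stage 2 doesn't engage; output -13.4 dBV.
Stage 3: below threshold (-13.4 ≤ 9); passes unchanged; output -13.4 dBV.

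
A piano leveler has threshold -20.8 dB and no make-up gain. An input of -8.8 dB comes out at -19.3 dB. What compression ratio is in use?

8:1

Input overshoot = -8.8 − (-20.8) = 12 dB; output overshoot = -19.3 − (-20.8) = 1.5 dB.
Ratio = 12 / 1.5 = 8.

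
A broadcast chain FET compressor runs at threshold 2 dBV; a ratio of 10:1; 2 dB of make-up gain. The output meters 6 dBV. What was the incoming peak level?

Remove make-up: 6 − 2 = 4 dBV.
Post-compression overshoot = 4 − 2 = 2 dB.
Before 10:1 compression the overshoot was 2 × 10 = 20 dB, so input = 2 + 20 = 22 dBV.

22 dBV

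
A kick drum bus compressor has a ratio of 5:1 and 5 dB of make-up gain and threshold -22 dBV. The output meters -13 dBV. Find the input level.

-2 dBV

Stripping the +5 dB make-up gives -18 dBV at the gain stage.
That's 4 dB above the -22 dBV threshold.
Before 5:1 compression the overshoot was 4 × 5 = 20 dB, so input = -22 + 20 = -2 dBV.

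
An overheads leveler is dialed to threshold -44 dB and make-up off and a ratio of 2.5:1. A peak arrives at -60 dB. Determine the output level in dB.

-60 dB

-60 dB is 16 dB below the -44 dB threshold, so no gain reduction is applied.
Output = input = -60 dB.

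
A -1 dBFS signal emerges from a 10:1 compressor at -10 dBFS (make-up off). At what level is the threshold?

Gain reduction = -1 − (-10) = 9 dB; output overshoot = GR / (R − 1) = 9 / 9 = 1 dB.
Threshold = output − output overshoot = -10 − 1 = -11 dBFS.

-11 dBFS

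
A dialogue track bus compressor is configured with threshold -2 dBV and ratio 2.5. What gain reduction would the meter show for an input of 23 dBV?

The signal is 25 dB above threshold.
A 2.5:1 ratio leaves 10 dB of that excess.
Gain reduction = 25 − 10 = 15 dB.

15 dB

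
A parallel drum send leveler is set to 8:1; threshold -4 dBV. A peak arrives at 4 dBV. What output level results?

The input is 8 dB above the -4 dBV threshold.
At 8:1 the overshoot is divided by 8, leaving 1 dB above threshold.
Output = -4 + 1 = -3 dBV.

-3 dBV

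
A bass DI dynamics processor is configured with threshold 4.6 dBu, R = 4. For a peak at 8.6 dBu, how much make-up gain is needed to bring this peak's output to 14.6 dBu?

9 dB

The peak compresses to 4.6 + 4/4 = 5.6 dBu.
To reach 14.6 dBu requires 14.6 − 5.6 = 9 dB of make-up.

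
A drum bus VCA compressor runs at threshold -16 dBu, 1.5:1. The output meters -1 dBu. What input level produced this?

Post-compression overshoot = -1 − (-16) = 15 dB.
Before 1.5:1 compression the overshoot was 15 × 1.5 = 22.5 dB, so input = -16 + 22.5 = 6.5 dBu.

6.5 dBu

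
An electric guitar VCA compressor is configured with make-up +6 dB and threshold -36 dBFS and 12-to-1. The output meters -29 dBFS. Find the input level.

Remove make-up: -29 − 6 = -35 dBFS.
Post-compression overshoot = -35 − (-36) = 1 dB.
Input overshoot = R × output overshoot = 12 dB → input = -36 + 12 = -24 dBFS.

-24 dBFS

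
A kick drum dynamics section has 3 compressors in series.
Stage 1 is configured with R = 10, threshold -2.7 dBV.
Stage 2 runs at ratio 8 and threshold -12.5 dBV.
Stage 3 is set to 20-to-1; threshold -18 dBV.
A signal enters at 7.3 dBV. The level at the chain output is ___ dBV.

Stage 1: 10 dB above -2.7 dBV, reduced 10:1 to 1 dB above → -1.7 dBV.
Stage 2: -1.7 dBV is 10.8 dB over -12.5 dBV; at 8:1 that becomes 1.35 dB over, giving -11.15 dBV.
Stage 3: 6.85 dB above -18 dBV, reduced 20:1 to 0.3425 dB above → -17.6575 dBV.

-17.6575 dBV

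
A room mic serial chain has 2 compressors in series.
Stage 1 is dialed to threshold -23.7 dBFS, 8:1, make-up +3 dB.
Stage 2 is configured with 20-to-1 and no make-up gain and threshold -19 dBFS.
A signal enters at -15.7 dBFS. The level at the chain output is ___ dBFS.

-19.7 dBFS

Stage 1: overshoot 8 dB → 8/8 = 1 dB → -22.7 dBFS; +3 dB make-up → -19.7 dBFS.
Stage 2: below threshold (-19.7 ≤ -19); passes unchanged; output -19.7 dBFS.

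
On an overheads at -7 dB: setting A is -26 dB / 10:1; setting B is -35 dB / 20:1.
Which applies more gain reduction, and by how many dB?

B, by 9.5 dB

A: GR = 19 − 19/10 = 17.1 dB.
B: GR = 28 − 28/20 = 26.6 dB.
B reduces 9.5 dB more.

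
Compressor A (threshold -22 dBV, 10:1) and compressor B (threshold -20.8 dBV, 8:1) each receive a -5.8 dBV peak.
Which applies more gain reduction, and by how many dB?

A, by 1.455 dB

A: overshoot 16.2 dB → output overshoot 1.62 dB → GR 14.58 dB.
B: overshoot 15 dB → output overshoot 1.875 dB → GR 13.125 dB.
A reduces 1.455 dB more.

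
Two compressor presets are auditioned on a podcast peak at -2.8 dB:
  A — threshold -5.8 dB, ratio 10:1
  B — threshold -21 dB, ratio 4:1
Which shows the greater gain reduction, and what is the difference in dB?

A: overshoot 3 dB → output overshoot 0.3 dB → GR 2.7 dB.
B: overshoot 18.2 dB → output overshoot 4.55 dB → GR 13.65 dB.
B applies 10.95 dB more gain reduction.

B, by 10.95 dB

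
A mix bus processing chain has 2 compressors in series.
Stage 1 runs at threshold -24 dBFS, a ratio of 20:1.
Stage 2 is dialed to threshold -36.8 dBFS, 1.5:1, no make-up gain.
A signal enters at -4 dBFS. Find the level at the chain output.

-27.6 dBFS

Stage 1: 20 dB above -24 dBFS, reduced 20:1 to 1 dB above → -23 dBFS.
Stage 2: -23 dBFS is 13.8 dB over -36.8 dBFS; at 1.5:1 that becomes 9.2 dB over, giving -27.6 dBFS.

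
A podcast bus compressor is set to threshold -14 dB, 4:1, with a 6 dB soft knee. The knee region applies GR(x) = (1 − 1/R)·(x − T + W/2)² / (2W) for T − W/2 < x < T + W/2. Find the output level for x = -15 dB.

-15.25 dB

x − T + W/2 = -15 − (-14) + 3 = 2.
GR = (1 − 1/4) × 2² / 12 = 0.75 × 4 / 12 = 0.25 dB.
Output = -15 − 0.25 = -15.25 dB.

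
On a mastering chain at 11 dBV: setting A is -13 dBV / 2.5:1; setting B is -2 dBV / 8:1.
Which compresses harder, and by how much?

A, by 3.025 dB

A: overshoot 24 dB → output overshoot 9.6 dB → GR 14.4 dB.
B: overshoot 13 dB → output overshoot 1.625 dB → GR 11.375 dB.
Difference: 3.025 dB in favour of A.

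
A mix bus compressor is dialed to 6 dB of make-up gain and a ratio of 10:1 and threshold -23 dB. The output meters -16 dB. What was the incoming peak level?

Remove make-up: -16 − 6 = -22 dB.
The compressed level sits -22 − (-23) = 1 dB over threshold.
Undo the ratio: input overshoot = 1 × 10 = 10 dB, giving input = -13 dB.

-13 dB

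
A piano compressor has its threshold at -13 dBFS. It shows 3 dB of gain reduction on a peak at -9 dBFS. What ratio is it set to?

4:1

Input overshoot = -9 − (-13) = 4 dB.
Output overshoot = 4 − 3 = 1 dB.
Ratio = input overshoot / output overshoot = 4 / 1 = 4.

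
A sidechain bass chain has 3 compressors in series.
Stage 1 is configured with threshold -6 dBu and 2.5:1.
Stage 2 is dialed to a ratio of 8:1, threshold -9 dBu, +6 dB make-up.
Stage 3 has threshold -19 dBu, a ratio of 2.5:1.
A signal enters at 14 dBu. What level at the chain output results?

-12.05 dBu

Stage 1: 20 dB above -6 dBu, reduced 2.5:1 to 8 dB above → 2 dBu.
Stage 2: 11 dB above -9 dBu, reduced 8:1 to 1.375 dB above → -7.625 dBu; +6 dB make-up → -1.625 dBu.
Stage 3: 17.375 dB above -19 dBu, reduced 2.5:1 to 6.95 dB above → -12.05 dBu.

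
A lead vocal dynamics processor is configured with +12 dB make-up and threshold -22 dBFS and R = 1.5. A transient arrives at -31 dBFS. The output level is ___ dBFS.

-31 dBFS is 9 dB below the -22 dBFS threshold, so no gain reduction is applied.
Make-up gain adds 12 dB: -31 + 12 = -19 dBFS.

-19 dBFS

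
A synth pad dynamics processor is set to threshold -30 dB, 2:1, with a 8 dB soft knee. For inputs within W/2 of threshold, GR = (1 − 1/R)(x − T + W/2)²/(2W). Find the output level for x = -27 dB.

-28.53125 dB

x − T + W/2 = -27 − (-30) + 4 = 7.
GR = (1 − 1/2) × 7² / 16 = 0.5 × 49 / 16 = 1.53125 dB.
Output = -27 − 1.53125 = -28.53125 dB.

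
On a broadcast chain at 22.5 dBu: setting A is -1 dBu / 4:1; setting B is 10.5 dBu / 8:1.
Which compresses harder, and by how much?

A, by 7.125 dB

A: 23.5 dB over, compressed to 5.875 dB over, so 17.625 dB of GR.
B: 12 dB over, compressed to 1.5 dB over, so 10.5 dB of GR.
A applies 7.125 dB more gain reduction.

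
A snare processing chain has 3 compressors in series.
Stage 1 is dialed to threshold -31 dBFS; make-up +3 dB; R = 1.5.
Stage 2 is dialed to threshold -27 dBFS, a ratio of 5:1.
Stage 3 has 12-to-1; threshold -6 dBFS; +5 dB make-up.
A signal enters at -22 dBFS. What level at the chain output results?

-21 dBFS

Stage 1: -22 dBFS is 9 dB over -31 dBFS; at 1.5:1 that becomes 6 dB over, giving -25 dBFS; +3 dB make-up → -22 dBFS.
Stage 2: overshoot 5 dB → 5/5 = 1 dB → -26 dBFS.
Stage 3: below threshold (-26 ≤ -6); passes unchanged; make-up brings it to -21 dBFS.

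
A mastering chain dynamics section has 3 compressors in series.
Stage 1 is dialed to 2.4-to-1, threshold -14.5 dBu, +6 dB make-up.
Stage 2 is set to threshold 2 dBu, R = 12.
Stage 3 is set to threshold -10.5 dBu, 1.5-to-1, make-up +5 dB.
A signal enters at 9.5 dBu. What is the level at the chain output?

Stage 1: 24 dB above -14.5 dBu, reduced 2.4:1 to 10 dB above → -4.5 dBu; +6 dB make-up → 1.5 dBu.
Stage 2: 1.5 dBu is at or below the 2 dBu threshold — no compression; output 1.5 dBu.
Stage 3: overshoot 12 dB → 12/1.5 = 8 dB → -2.5 dBu; +5 dB make-up → 2.5 dBu.

2.5 dBu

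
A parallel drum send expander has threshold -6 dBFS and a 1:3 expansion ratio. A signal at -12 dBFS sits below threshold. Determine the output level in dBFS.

Undershoot = (-6) − (-12) = 6 dB.
At 1:3, that expands to 18 dB under threshold.
Output = -6 − 18 = -24 dBFS.

-24 dBFS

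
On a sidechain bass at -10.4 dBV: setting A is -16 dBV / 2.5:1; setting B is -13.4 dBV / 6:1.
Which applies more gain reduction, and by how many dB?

A, by 0.86 dB

A: 5.6 dB over, compressed to 2.24 dB over, so 3.36 dB of GR.
B: 3 dB over, compressed to 0.5 dB over, so 2.5 dB of GR.
A applies 0.86 dB more gain reduction.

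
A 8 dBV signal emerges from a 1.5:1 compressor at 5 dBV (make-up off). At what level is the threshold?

-1 dBV

Input is 9 dB above T (since output overshoot × R = input overshoot: (5 − T)·1.5 = 8 − T gives T = -1 dBV).
Check: -1 + (8 − (-1))/1.5 = -1 + 6 = 5 dBV. ✓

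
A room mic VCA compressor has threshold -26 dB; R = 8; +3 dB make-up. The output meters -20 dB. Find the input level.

-2 dB

Remove make-up: -20 − 3 = -23 dB.
The compressed level sits -23 − (-26) = 3 dB over threshold.
Before 8:1 compression the overshoot was 3 × 8 = 24 dB, so input = -26 + 24 = -2 dB.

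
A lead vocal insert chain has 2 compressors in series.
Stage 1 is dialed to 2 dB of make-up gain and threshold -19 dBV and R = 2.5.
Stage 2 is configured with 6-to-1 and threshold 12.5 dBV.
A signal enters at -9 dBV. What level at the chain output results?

Stage 1: overshoot 10 dB → 10/2.5 = 4 dB → -15 dBV; +2 dB make-up → -13 dBV.
Stage 2: -13 dBV ≤ 12.5 dBV, so stage 2 doesn't engage; output -13 dBV.

-13 dBV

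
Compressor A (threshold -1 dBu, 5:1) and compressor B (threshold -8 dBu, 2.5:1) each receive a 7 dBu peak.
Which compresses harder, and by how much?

A: GR = 8 − 8/5 = 6.4 dB.
B: GR = 15 − 15/2.5 = 9 dB.
B reduces 2.6 dB more.

B, by 2.6 dB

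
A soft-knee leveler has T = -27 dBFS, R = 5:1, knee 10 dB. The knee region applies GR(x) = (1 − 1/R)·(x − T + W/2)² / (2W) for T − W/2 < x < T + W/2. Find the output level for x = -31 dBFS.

x − T + W/2 = -31 − (-27) + 5 = 1.
GR = (1 − 1/5) × 1² / 20 = 0.8 × 1 / 20 = 0.04 dB.
Output = -31 − 0.04 = -31.04 dBFS.

-31.04 dBFS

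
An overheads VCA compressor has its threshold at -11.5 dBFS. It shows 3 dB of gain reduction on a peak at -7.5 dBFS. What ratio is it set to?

Input overshoot = -7.5 − (-11.5) = 4 dB.
Output overshoot = 4 − 3 = 1 dB.
Ratio = input overshoot / output overshoot = 4 / 1 = 4.

4:1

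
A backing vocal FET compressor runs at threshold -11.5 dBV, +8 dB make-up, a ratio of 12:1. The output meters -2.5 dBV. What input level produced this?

0.5 dBV

Stripping the +8 dB make-up gives -10.5 dBV at the gain stage.
The compressed level sits -10.5 − (-11.5) = 1 dB over threshold.
Before 12:1 compression the overshoot was 1 × 12 = 12 dB, so input = -11.5 + 12 = 0.5 dBV.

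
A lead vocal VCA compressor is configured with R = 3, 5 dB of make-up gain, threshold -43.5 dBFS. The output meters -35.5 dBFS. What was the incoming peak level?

-34.5 dBFS

Remove make-up: -35.5 − 5 = -40.5 dBFS.
The compressed level sits -40.5 − (-43.5) = 3 dB over threshold.
Undo the ratio: input overshoot = 3 × 3 = 9 dB, giving input = -34.5 dBFS.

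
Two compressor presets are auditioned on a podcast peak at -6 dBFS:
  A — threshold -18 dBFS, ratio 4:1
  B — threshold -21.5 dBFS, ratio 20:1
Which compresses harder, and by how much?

B, by 5.725 dB

A: 12 dB over, compressed to 3 dB over, so 9 dB of GR.
B: 15.5 dB over, compressed to 0.775 dB over, so 14.725 dB of GR.
Difference: 5.725 dB in favour of B.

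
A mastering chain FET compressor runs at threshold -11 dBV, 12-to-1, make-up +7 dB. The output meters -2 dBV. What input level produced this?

13 dBV

Before make-up, the level was -2 − 7 = -9 dBV.
That's 2 dB above the -11 dBV threshold.
Input overshoot = R × output overshoot = 24 dB → input = -11 + 24 = 13 dBV.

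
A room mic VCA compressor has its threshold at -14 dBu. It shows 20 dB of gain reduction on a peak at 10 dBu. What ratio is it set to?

6:1

Input overshoot = 10 − (-14) = 24 dB.
Output overshoot = 24 − 20 = 4 dB.
Ratio = input overshoot / output overshoot = 24 / 4 = 6.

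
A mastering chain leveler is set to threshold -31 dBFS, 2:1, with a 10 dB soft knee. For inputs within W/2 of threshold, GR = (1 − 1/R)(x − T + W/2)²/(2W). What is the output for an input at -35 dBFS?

-35.025 dBFS

x − T + W/2 = -35 − (-31) + 5 = 1.
GR = (1 − 1/2) × 1² / 20 = 0.5 × 1 / 20 = 0.025 dB.
Output = -35 − 0.025 = -35.025 dBFS.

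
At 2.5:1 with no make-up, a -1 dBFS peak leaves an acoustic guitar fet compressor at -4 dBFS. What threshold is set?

Let T be the threshold. Output overshoot = (input overshoot)/R, so -4 − T = (-1 − T)/2.5.
2.5·(-4 − T) = -1 − T → 1.5·T = -10 − (-1) = -9.
T = -9/1.5 = -6 dBFS.

-6 dBFS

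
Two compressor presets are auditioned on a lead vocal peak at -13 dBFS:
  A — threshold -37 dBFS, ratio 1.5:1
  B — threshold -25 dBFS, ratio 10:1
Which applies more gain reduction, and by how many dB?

A: overshoot 24 dB → output overshoot 16 dB → GR 8 dB.
B: overshoot 12 dB → output overshoot 1.2 dB → GR 10.8 dB.
B reduces 2.8 dB more.

B, by 2.8 dB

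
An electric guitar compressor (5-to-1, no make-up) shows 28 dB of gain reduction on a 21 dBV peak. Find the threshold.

-14 dBV

Input is 35 dB above T (since output overshoot × R = input overshoot: (-7 − T)·5 = 21 − T gives T = -14 dBV).
Check: -14 + (21 − (-14))/5 = -14 + 7 = -7 dBV. ✓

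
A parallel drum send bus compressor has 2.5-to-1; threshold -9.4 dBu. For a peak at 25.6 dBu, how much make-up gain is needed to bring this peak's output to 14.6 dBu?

10 dB

Without make-up, output = threshold + overshoot/2.5 = -9.4 + 14 = 4.6 dBu.
Gap to target: 10 dB.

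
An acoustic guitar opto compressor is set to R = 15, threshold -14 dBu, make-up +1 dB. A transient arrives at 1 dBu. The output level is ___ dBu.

1 dBu sits 15 dB over threshold.
The 15 dB excess becomes 1 dB after 15:1 reduction.
So the level is -14 + 1 = -13 dBu; make-up adds 1 dB, giving -12 dBu.

-12 dBu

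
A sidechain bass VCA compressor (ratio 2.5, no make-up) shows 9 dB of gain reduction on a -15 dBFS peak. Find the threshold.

Let T be the threshold. Output overshoot = (input overshoot)/R, so -24 − T = (-15 − T)/2.5.
2.5·(-24 − T) = -15 − T → 1.5·T = -60 − (-15) = -45.
T = -45/1.5 = -30 dBFS.

-30 dBFS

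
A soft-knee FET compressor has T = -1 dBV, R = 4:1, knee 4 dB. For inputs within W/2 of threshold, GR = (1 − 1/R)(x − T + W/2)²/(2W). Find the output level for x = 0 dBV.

-0.84375 dBV

x − T + W/2 = 0 − (-1) + 2 = 3.
GR = (1 − 1/4) × 3² / 8 = 0.75 × 9 / 8 = 0.84375 dB.
Output = 0 − 0.84375 = -0.84375 dBV.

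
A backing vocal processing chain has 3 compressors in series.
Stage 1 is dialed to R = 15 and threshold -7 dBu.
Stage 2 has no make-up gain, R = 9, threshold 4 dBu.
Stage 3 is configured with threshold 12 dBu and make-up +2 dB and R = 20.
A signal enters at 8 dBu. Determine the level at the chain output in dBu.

-4 dBu

Stage 1: 15 dB above -7 dBu, reduced 15:1 to 1 dB above → -6 dBu.
Stage 2: below threshold (-6 ≤ 4); passes unchanged; output -6 dBu.
Stage 3: below threshold (-6 ≤ 12); passes unchanged; make-up brings it to -4 dBu.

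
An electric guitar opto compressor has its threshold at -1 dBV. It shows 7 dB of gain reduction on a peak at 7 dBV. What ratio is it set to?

Input overshoot = 7 − (-1) = 8 dB.
Output overshoot = 8 − 7 = 1 dB.
Ratio = input overshoot / output overshoot = 8 / 1 = 8.

8:1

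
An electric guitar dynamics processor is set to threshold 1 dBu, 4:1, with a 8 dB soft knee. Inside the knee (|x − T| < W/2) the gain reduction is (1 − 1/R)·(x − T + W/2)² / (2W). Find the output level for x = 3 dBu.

x − T + W/2 = 3 − 1 + 4 = 6.
GR = (1 − 1/4) × 6² / 16 = 0.75 × 36 / 16 = 1.6875 dB.
Output = 3 − 1.6875 = 1.3125 dBu.

1.3125 dBu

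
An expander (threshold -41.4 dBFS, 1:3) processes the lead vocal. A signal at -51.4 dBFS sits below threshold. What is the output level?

Undershoot = (-41.4) − (-51.4) = 10 dB.
At 1:3, that expands to 30 dB under threshold.
Output = -41.4 − 30 = -71.4 dBFS.

-71.4 dBFS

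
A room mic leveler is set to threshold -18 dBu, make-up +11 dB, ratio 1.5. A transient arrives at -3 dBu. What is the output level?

Overshoot: -3 − (-18) = 15 dB.
1.5:1 compression reduces that to 15/1.5 = 10 dB over.
So the level is -18 + 10 = -8 dBu; make-up adds 11 dB, giving 3 dBu.

3 dBu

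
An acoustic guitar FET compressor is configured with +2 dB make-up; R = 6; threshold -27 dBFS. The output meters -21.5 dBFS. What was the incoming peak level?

Before make-up, the level was -21.5 − 2 = -23.5 dBFS.
Post-compression overshoot = -23.5 − (-27) = 3.5 dB.
Before 6:1 compression the overshoot was 3.5 × 6 = 21 dB, so input = -27 + 21 = -6 dBFS.

-6 dBFS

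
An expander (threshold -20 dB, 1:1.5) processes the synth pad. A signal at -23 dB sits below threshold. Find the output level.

-24.5 dB

Undershoot = (-20) − (-23) = 3 dB.
At 1:1.5, that expands to 4.5 dB under threshold.
Output = -20 − 4.5 = -24.5 dB.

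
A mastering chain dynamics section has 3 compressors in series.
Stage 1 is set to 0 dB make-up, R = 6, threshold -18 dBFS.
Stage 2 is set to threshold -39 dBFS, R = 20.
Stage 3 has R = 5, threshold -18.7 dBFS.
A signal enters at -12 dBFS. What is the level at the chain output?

Stage 1: -12 dBFS is 6 dB over -18 dBFS; at 6:1 that becomes 1 dB over, giving -17 dBFS.
Stage 2: overshoot 22 dB → 22/20 = 1.1 dB → -37.9 dBFS.
Stage 3: -37.9 dBFS is at or below the -18.7 dBFS threshold — no compression; output -37.9 dBFS.

-37.9 dBFS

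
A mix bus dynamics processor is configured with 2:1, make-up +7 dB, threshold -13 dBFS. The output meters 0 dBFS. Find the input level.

Remove make-up: 0 − 7 = -7 dBFS.
The compressed level sits -7 − (-13) = 6 dB over threshold.
Undo the ratio: input overshoot = 6 × 2 = 12 dB, giving input = -1 dBFS.

-1 dBFS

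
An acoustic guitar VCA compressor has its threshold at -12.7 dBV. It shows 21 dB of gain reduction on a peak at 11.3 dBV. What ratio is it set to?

Input overshoot = 11.3 − (-12.7) = 24 dB.
Output overshoot = 24 − 21 = 3 dB.
Ratio = input overshoot / output overshoot = 24 / 3 = 8.

8:1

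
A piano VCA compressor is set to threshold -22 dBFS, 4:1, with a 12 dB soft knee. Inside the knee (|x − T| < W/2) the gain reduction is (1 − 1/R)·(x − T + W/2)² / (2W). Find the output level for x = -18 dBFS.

x − T + W/2 = -18 − (-22) + 6 = 10.
GR = (1 − 1/4) × 10² / 24 = 0.75 × 100 / 24 = 3.125 dB.
Output = -18 − 3.125 = -21.125 dBFS.

-21.125 dBFS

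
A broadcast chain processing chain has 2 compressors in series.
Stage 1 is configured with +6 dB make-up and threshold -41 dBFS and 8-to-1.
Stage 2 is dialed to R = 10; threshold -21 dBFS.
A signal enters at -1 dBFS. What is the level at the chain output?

-30 dBFS

Stage 1: overshoot 40 dB → 40/8 = 5 dB → -36 dBFS; +6 dB make-up → -30 dBFS.
Stage 2: -30 dBFS ≤ -21 dBFS, so stage 2 doesn't engage; output -30 dBFS.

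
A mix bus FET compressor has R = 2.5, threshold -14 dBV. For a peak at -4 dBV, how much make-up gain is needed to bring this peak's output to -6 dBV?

Overshoot 10 dB → 10/2.5 = 4 dB after compression, so the compressed level is -14 + 4 = -10 dBV.
Make-up = target − compressed = -6 − (-10) = 4 dB.

4 dB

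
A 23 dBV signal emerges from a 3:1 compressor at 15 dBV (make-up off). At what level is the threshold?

Gain reduction = 23 − 15 = 8 dB; output overshoot = GR / (R − 1) = 8 / 2 = 4 dB.
Threshold = output − output overshoot = 15 − 4 = 11 dBV.

11 dBV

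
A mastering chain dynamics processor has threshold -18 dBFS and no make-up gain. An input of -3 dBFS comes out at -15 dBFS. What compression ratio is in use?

5:1

Input overshoot = -3 − (-18) = 15 dB; output overshoot = -15 − (-18) = 3 dB.
Ratio = 15 / 3 = 5.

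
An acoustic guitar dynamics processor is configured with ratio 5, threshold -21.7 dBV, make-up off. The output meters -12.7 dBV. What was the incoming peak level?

23.3 dBV

That's 9 dB above the -21.7 dBV threshold.
Undo the ratio: input overshoot = 9 × 5 = 45 dB, giving input = 23.3 dBV.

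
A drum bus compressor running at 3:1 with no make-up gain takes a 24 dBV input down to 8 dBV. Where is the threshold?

Gain reduction = 24 − 8 = 16 dB; output overshoot = GR / (R − 1) = 16 / 2 = 8 dB.
Threshold = output − output overshoot = 8 − 8 = 0 dBV.

0 dBV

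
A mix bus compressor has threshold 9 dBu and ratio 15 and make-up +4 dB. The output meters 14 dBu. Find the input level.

Stripping the +4 dB make-up gives 10 dBu at the gain stage.
Post-compression overshoot = 10 − 9 = 1 dB.
Before 15:1 compression the overshoot was 1 × 15 = 15 dB, so input = 9 + 15 = 24 dBu.

24 dBu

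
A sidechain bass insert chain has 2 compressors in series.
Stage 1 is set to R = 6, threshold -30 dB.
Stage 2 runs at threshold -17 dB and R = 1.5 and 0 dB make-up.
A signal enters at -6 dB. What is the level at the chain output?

-26 dB

Stage 1: 24 dB above -30 dB, reduced 6:1 to 4 dB above → -26 dB.
Stage 2: -26 dB ≤ -17 dB, so stage 2 doesn't engage; output -26 dB.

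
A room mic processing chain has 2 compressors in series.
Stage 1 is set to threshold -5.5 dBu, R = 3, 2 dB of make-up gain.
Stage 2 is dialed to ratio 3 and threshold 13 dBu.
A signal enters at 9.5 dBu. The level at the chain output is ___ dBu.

1.5 dBu

Stage 1: overshoot 15 dB → 15/3 = 5 dB → -0.5 dBu; +2 dB make-up → 1.5 dBu.
Stage 2: below threshold (1.5 ≤ 13); passes unchanged; output 1.5 dBu.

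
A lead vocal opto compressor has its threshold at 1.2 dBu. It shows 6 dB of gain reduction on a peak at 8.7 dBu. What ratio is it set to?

5:1

Input overshoot = 8.7 − 1.2 = 7.5 dB.
Output overshoot = 7.5 − 6 = 1.5 dB.
Ratio = input overshoot / output overshoot = 7.5 / 1.5 = 5.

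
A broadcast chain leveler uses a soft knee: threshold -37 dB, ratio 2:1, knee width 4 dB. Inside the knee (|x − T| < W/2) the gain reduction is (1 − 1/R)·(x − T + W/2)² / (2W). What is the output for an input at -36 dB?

x − T + W/2 = -36 − (-37) + 2 = 3.
GR = (1 − 1/2) × 3² / 8 = 0.5 × 9 / 8 = 0.5625 dB.
Output = -36 − 0.5625 = -36.5625 dB.

-36.5625 dB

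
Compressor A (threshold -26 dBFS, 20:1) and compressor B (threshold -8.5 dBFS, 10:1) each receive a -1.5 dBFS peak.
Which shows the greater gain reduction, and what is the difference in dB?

A, by 16.975 dB

A: 24.5 dB over, compressed to 1.225 dB over, so 23.275 dB of GR.
B: 7 dB over, compressed to 0.7 dB over, so 6.3 dB of GR.
Difference: 16.975 dB in favour of A.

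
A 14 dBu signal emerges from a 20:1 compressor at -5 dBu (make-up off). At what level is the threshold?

-6 dBu

Let T be the threshold. Output overshoot = (input overshoot)/R, so -5 − T = (14 − T)/20.
20·(-5 − T) = 14 − T → 19·T = -100 − 14 = -114.
T = -114/19 = -6 dBu.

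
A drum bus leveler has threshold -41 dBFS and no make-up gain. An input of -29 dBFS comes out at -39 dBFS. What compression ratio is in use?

Input overshoot = -29 − (-41) = 12 dB; output overshoot = -39 − (-41) = 2 dB.
Ratio = 12 / 2 = 6.

6:1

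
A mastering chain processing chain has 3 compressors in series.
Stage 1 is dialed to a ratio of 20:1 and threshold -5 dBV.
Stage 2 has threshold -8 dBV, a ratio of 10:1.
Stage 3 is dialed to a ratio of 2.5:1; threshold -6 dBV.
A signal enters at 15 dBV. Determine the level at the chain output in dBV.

-7.6 dBV

Stage 1: 15 dBV is 20 dB over -5 dBV; at 20:1 that becomes 1 dB over, giving -4 dBV.
Stage 2: 4 dB above -8 dBV, reduced 10:1 to 0.4 dB above → -7.6 dBV.
Stage 3: -7.6 dBV is at or below the -6 dBV threshold — no compression; output -7.6 dBV.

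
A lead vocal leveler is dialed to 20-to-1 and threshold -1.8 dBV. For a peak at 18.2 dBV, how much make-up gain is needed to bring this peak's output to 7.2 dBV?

Without make-up, output = threshold + overshoot/20 = -1.8 + 1 = -0.8 dBV.
Gap to target: 8 dB.

8 dB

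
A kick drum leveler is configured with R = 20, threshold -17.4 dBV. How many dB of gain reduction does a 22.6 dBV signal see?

Overshoot = 22.6 − (-17.4) = 40 dB.
A 20:1 ratio leaves 2 dB of that excess.
Gain reduction = 40 − 2 = 38 dB.

38 dB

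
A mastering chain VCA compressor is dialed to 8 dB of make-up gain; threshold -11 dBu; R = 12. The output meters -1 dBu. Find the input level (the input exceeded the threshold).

13 dBu

Stripping the +8 dB make-up gives -9 dBu at the gain stage.
Post-compression overshoot = -9 − (-11) = 2 dB.
Input overshoot = R × output overshoot = 24 dB → input = -11 + 24 = 13 dBu.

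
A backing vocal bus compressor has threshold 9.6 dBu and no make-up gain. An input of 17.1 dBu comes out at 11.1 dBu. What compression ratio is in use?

5:1

Input overshoot = 17.1 − 9.6 = 7.5 dB; output overshoot = 11.1 − 9.6 = 1.5 dB.
Ratio = 7.5 / 1.5 = 5.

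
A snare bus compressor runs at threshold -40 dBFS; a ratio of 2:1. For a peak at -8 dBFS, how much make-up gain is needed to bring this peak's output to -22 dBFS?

Overshoot 32 dB → 32/2 = 16 dB after compression, so the compressed level is -40 + 16 = -24 dBFS.
Make-up = target − compressed = -22 − (-24) = 2 dB.

2 dB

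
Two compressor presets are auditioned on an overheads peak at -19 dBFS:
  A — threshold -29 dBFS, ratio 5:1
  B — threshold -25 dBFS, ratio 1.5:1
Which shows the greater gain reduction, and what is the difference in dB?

A: GR = 10 − 10/5 = 8 dB.
B: GR = 6 − 6/1.5 = 2 dB.
A reduces 6 dB more.

A, by 6 dB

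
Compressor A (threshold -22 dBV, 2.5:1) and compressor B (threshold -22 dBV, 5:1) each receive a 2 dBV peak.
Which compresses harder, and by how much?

B, by 4.8 dB

A: 24 dB over, compressed to 9.6 dB over, so 14.4 dB of GR.
B: 24 dB over, compressed to 4.8 dB over, so 19.2 dB of GR.
B reduces 4.8 dB more.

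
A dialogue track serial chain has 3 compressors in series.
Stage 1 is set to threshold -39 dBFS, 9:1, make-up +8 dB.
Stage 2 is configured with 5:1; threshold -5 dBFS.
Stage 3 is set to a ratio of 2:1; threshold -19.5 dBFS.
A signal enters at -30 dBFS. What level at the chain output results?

Stage 1: 9 dB above -39 dBFS, reduced 9:1 to 1 dB above → -38 dBFS; +8 dB make-up → -30 dBFS.
Stage 2: -30 dBFS is at or below the -5 dBFS threshold — no compression; output -30 dBFS.
Stage 3: -30 dBFS ≤ -19.5 dBFS, so stage 3 doesn't engage; output -30 dBFS.

-30 dBFS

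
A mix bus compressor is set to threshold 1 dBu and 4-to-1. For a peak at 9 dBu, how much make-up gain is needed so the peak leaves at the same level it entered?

6 dB

Without make-up, output = threshold + overshoot/4 = 1 + 2 = 3 dBu.
Gap to target: 6 dB.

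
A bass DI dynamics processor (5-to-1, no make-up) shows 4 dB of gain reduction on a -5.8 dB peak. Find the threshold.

-10.8 dB

Input is 5 dB above T (since output overshoot × R = input overshoot: (-9.8 − T)·5 = -5.8 − T gives T = -10.8 dB).
Check: -10.8 + (-5.8 − (-10.8))/5 = -10.8 + 1 = -9.8 dB. ✓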